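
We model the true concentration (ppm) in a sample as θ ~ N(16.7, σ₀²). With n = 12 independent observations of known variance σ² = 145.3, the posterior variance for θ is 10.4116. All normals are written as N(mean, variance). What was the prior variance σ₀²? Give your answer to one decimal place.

σ₀² = 74.3

For the Normal–Normal model with known σ², precisions add: τ_n = τ₀ + n/σ².
So 1/σ₀² = 1/10.4116 − 12/145.3 = 0.096047 − 0.082588 = 0.013459.
Hence σ₀² = 1/0.013459 ≈ 74.3.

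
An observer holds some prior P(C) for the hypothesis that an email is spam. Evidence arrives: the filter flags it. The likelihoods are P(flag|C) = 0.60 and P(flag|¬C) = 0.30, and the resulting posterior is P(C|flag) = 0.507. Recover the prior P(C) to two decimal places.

Bayes' rule in odds form gives O(C|E) = O(C)·[P(E|C)/P(E|¬C)], hence O(C) = O(C|E)/LR.
Posterior odds = 0.507/(1−0.507) = 1.0284. LR = 0.60/0.30 = 2.0000.
Prior odds = 1.0284/2.0000 = 0.5142, so P(C) = 0.5142/(1+0.5142) ≈ 0.34.

P(C) = 0.34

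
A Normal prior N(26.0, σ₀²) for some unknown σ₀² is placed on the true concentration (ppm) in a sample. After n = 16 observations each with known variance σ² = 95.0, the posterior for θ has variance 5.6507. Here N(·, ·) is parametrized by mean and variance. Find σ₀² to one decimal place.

σ₀² = 117.0

Posterior precision equals prior precision plus data precision: 1/σ_n² = 1/σ₀² + n/σ².
So 1/σ₀² = 1/5.6507 − 16/95.0 = 0.176969 − 0.168421 = 0.008548.
Hence σ₀² = 1/0.008548 ≈ 117.0.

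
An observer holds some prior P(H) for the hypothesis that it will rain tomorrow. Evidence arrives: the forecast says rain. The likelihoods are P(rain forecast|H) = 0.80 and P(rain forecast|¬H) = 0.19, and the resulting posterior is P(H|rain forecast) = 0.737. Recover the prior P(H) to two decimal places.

P(H) = 0.40

Bayes' rule in odds form gives O(H|E) = O(H)·[P(E|H)/P(E|¬H)], hence O(H) = O(H|E)/LR.
Posterior odds = 0.737/(1−0.737) = 2.8023. LR = 0.80/0.19 = 4.2105.
Prior odds = 2.8023/4.2105 = 0.6656, so P(H) = 0.6656/(1+0.6656) ≈ 0.40.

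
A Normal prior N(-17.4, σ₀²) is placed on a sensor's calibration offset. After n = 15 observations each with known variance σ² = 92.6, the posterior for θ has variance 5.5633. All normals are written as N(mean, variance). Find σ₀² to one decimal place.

Posterior precision equals prior precision plus data precision: 1/σ_n² = 1/σ₀² + n/σ².
So 1/σ₀² = 1/5.5633 − 15/92.6 = 0.179749 − 0.161987 = 0.017762.
Hence σ₀² = 1/0.017762 ≈ 56.3.

σ₀² = 56.3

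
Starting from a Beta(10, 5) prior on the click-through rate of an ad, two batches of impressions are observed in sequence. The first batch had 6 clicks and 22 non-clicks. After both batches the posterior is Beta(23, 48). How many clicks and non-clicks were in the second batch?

Sequential conjugate updates are equivalent to a single update on the pooled data, so total successes = posterior α − prior α and total failures = posterior β − prior β.
Total across both batches: 23−10=13 clicks, 48−5=43 non-clicks.
Subtract the first batch: 13−6=7 clicks and 43−22=21 non-clicks.

7 clicks and 21 non-clicks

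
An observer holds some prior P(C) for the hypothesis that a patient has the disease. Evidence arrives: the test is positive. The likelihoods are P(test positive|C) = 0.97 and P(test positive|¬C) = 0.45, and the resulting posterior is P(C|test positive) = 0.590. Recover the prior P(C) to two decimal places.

Bayes' rule in odds form gives O(C|E) = O(C)·[P(E|C)/P(E|¬C)], hence O(C) = O(C|E)/LR.
Posterior odds = 0.590/(1−0.590) = 1.4390. LR = 0.97/0.45 = 2.1556.
Prior odds = 1.4390/2.1556 = 0.6676, so P(C) = 0.6676/(1+0.6676) ≈ 0.40.

P(C) = 0.40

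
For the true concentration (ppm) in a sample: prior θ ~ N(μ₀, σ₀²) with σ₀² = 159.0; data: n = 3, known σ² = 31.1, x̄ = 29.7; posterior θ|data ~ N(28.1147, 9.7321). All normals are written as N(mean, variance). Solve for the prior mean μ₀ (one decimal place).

μ₀ = 3.8

The posterior mean is a precision-weighted average: μ_n = (τ₀μ₀ + τ_data·x̄)/(τ₀+τ_data), with τ₀=1/σ₀² and τ_data=n/σ².
Here τ₀ = 1/159.0 = 0.006289 and τ_data = 3/31.1 = 0.096463, so τ_n = 0.102752.
Rearranging for μ₀: μ₀ = (μ_n·τ_n − τ_data·x̄)/τ₀ = (28.1147·0.102752 − 0.096463·29.7) / 0.006289 = 0.023891/0.006289 ≈ 3.8.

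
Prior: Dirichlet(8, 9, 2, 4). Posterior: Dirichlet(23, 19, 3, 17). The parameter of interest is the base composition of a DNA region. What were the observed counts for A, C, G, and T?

For a Dirichlet(α) prior with multinomial counts c, the posterior is Dirichlet(α + c) componentwise.
Counts are posterior − prior componentwise: 23−8=15, 19−9=10, 3−2=1, 17−4=13.

counts (15, 10, 1, 13)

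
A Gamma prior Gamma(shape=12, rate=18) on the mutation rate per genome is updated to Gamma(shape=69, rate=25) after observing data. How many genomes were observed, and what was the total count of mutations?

A Gamma(α, β) prior (rate parametrization) on a Poisson rate with n observations summing to S gives posterior Gamma(α+S, β+n).
Matching: Σxᵢ = 69 − 12 = 57 and n = 25 − 18 = 7.

n = 7 genomes with total 57 mutations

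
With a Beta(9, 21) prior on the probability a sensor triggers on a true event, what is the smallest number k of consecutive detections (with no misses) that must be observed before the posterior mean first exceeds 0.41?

After k detections and 0 misses the posterior is Beta(9+k, 21), with mean (9+k)/(9+21+k).
Set (9+k)/(30+k) > 0.41 and solve: k > (0.41·30 − 9)/(1 − 0.41) = 5.593.
The smallest integer exceeding 5.593 is 6.

k = 6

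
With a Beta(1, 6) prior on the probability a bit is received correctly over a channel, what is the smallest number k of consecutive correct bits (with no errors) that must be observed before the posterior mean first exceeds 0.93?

k = 79

After k correct bits and 0 errors the posterior is Beta(1+k, 6), with mean (1+k)/(1+6+k).
Set (1+k)/(7+k) > 0.93 and solve: k > (0.93·7 − 1)/(1 − 0.93) = 78.714.
The smallest integer exceeding 78.714 is 79, and checking k=79: (80)/(86) = 0.9302 > 0.93.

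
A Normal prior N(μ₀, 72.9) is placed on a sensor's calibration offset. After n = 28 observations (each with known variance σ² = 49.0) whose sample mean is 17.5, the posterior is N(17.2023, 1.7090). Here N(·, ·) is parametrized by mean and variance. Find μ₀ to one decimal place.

The posterior mean is a precision-weighted average: μ_n = (τ₀μ₀ + τ_data·x̄)/(τ₀+τ_data), with τ₀=1/σ₀² and τ_data=n/σ².
Here τ₀ = 1/72.9 = 0.013717 and τ_data = 28/49.0 = 0.571429, so τ_n = 0.585146.
Rearranging for μ₀: μ₀ = (μ_n·τ_n − τ_data·x̄)/τ₀ = (17.2023·0.585146 − 0.571429·17.5) / 0.013717 = 0.065850/0.013717 ≈ 4.8.

μ₀ = 4.8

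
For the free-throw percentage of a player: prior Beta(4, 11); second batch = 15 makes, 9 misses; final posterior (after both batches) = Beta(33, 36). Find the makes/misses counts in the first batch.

Sequential conjugate updates are equivalent to a single update on the pooled data, so total successes = posterior α − prior α and total failures = posterior β − prior β.
Total across both batches: 33−4=29 makes, 36−11=25 misses.
Subtract the second batch: 29−15=14 makes and 25−9=16 misses.

14 makes and 16 misses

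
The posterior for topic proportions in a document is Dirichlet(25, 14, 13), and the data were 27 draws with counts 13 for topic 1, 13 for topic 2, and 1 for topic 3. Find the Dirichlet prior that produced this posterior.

Dirichlet(12, 1, 12)

For a Dirichlet(α) prior with multinomial counts c, the posterior is Dirichlet(α + c) componentwise.
Subtract each count from the matching posterior parameter: 25−13=12, 14−13=1, 13−1=12.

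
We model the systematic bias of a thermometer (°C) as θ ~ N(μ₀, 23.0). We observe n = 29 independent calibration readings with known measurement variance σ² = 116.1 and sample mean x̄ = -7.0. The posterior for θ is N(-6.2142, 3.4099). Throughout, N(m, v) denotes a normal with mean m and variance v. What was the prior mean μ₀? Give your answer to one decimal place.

μ₀ = -1.7

With known observation variance, the Normal–Normal posterior has precision τ_n = τ₀ + n/σ² and mean μ_n = (τ₀μ₀ + (n/σ²)x̄)/τ_n.
Here τ₀ = 1/23.0 = 0.043478 and τ_data = 29/116.1 = 0.249785, so τ_n = 0.293263.
Rearranging for μ₀: μ₀ = (μ_n·τ_n − τ_data·x̄)/τ₀ = (-6.2142·0.293263 − 0.249785·-7.0) / 0.043478 = -0.073900/0.043478 ≈ -1.7.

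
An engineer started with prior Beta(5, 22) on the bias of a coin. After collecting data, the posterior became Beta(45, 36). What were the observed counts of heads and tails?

A Beta(α, β) prior with s successes and f failures in binomial data gives a Beta(α+s, β+f) posterior.
So s = 45 − 5 = 40 and f = 36 − 22 = 14.

40 heads and 14 tails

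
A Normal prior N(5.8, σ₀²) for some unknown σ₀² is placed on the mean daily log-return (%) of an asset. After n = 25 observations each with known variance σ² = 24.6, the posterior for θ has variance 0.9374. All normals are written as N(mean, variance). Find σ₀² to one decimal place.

σ₀² = 19.8

Posterior precision equals prior precision plus data precision: 1/σ_n² = 1/σ₀² + n/σ².
So 1/σ₀² = 1/0.9374 − 25/24.6 = 1.066780 − 1.016260 = 0.050520.
Hence σ₀² = 1/0.050520 ≈ 19.8.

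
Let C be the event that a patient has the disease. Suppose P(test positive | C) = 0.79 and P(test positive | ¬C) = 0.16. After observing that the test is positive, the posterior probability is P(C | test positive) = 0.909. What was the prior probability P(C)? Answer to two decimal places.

P(C) = 0.67

Bayes' rule in odds form gives O(C|E) = O(C)·[P(E|C)/P(E|¬C)], hence O(C) = O(C|E)/LR.
Posterior odds = 0.909/(1−0.909) = 9.9890. LR = 0.79/0.16 = 4.9375.
Prior odds = 9.9890/4.9375 = 2.0231, so P(C) = 2.0231/(1+2.0231) ≈ 0.67.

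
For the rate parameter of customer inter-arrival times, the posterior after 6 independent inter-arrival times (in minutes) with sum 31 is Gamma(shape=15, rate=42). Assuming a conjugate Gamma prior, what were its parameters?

Gamma(shape=9, rate=11)

For an exponential likelihood with a Gamma(α, β) prior on the rate, n observations with total T give posterior Gamma(α+n, β+T).
So α = 15 − 6 = 9 and β = 42 − 31 = 11.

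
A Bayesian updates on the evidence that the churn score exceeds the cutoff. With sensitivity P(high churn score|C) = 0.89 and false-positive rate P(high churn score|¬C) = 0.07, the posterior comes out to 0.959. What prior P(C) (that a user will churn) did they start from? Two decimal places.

Bayes' rule in odds form gives O(C|E) = O(C)·[P(E|C)/P(E|¬C)], hence O(C) = O(C|E)/LR.
Posterior odds = 0.959/(1−0.959) = 23.3902. LR = 0.89/0.07 = 12.7143.
Prior odds = 23.3902/12.7143 = 1.8397, so P(C) = 1.8397/(1+1.8397) ≈ 0.65.

P(C) = 0.65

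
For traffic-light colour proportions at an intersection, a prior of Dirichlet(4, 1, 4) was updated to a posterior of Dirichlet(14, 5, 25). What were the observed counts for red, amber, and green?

For a Dirichlet(α) prior with multinomial counts c, the posterior is Dirichlet(α + c) componentwise.
Counts are posterior − prior componentwise: 14−4=10, 5−1=4, 25−4=21.

counts (10, 4, 21)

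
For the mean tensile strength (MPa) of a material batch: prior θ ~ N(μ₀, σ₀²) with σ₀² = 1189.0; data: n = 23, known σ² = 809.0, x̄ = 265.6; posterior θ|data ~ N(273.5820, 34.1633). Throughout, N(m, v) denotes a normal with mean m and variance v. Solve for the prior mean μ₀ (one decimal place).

μ₀ = 543.4

With known observation variance, the Normal–Normal posterior has precision τ_n = τ₀ + n/σ² and mean μ_n = (τ₀μ₀ + (n/σ²)x̄)/τ_n.
Here τ₀ = 1/1189.0 = 0.000841 and τ_data = 23/809.0 = 0.028430, so τ_n = 0.029271.
Rearranging for μ₀: μ₀ = (μ_n·τ_n − τ_data·x̄)/τ₀ = (273.5820·0.029271 − 0.028430·265.6) / 0.000841 = 0.457011/0.000841 ≈ 543.4.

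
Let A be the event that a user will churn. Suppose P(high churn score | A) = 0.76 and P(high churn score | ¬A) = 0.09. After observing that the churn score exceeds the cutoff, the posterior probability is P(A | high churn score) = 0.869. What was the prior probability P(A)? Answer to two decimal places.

P(A) = 0.44

Bayes' rule in odds form gives O(A|E) = O(A)·[P(E|A)/P(E|¬A)], hence O(A) = O(A|E)/LR.
Posterior odds = 0.869/(1−0.869) = 6.6336. LR = 0.76/0.09 = 8.4444.
Prior odds = 6.6336/8.4444 = 0.7856, so P(A) = 0.7856/(1+0.7856) ≈ 0.44.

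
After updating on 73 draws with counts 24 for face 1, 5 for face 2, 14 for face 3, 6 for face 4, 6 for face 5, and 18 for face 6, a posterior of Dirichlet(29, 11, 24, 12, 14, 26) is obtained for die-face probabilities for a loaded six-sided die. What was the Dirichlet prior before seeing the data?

For a Dirichlet(α) prior with multinomial counts c, the posterior is Dirichlet(α + c) componentwise.
Subtract each count from the matching posterior parameter: 29−24=5, 11−5=6, 24−14=10, 12−6=6, 14−6=8, 26−18=8.

Dirichlet(5, 6, 10, 6, 8, 8)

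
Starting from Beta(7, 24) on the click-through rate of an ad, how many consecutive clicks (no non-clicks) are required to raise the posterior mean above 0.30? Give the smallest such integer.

k = 4

After k clicks and 0 non-clicks the posterior is Beta(7+k, 24), with mean (7+k)/(7+24+k).
Set (7+k)/(31+k) > 0.30 and solve: k > (0.30·31 − 7)/(1 − 0.30) = 3.286.
The smallest integer exceeding 3.286 is 4.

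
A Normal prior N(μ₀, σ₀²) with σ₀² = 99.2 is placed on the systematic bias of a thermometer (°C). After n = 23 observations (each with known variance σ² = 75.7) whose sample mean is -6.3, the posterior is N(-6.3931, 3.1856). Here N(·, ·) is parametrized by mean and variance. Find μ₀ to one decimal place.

μ₀ = -9.2

The posterior mean is a precision-weighted average: μ_n = (τ₀μ₀ + τ_data·x̄)/(τ₀+τ_data), with τ₀=1/σ₀² and τ_data=n/σ².
Here τ₀ = 1/99.2 = 0.010081 and τ_data = 23/75.7 = 0.303831, so τ_n = 0.313912.
Rearranging for μ₀: μ₀ = (μ_n·τ_n − τ_data·x̄)/τ₀ = (-6.3931·0.313912 − 0.303831·-6.3) / 0.010081 = -0.092736/0.010081 ≈ -9.2.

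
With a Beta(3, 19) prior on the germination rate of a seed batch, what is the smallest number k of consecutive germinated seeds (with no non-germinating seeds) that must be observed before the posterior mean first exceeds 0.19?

After k germinated seeds and 0 non-germinating seeds the posterior is Beta(3+k, 19), with mean (3+k)/(3+19+k).
Set (3+k)/(22+k) > 0.19 and solve: k > (0.19·22 − 3)/(1 − 0.19) = 1.457.
The smallest integer exceeding 1.457 is 2, and checking k=2: (5)/(24) = 0.2083 > 0.19.

k = 2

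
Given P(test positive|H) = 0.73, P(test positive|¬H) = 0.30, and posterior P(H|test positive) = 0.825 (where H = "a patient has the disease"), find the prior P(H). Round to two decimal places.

P(H) = 0.66

Bayes' rule in odds form gives O(H|E) = O(H)·[P(E|H)/P(E|¬H)], hence O(H) = O(H|E)/LR.
Posterior odds = 0.825/(1−0.825) = 4.7143. LR = 0.73/0.30 = 2.4333.
Prior odds = 4.7143/2.4333 = 1.9374, so P(H) = 1.9374/(1+1.9374) ≈ 0.66.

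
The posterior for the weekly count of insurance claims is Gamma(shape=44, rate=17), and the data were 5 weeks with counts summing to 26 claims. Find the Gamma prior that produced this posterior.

Gamma(shape=18, rate=12)

A Gamma(α, β) prior (rate parametrization) on a Poisson rate with n observations summing to S gives posterior Gamma(α+S, β+n).
So α = 44 − 26 = 18 and β = 17 − 5 = 12.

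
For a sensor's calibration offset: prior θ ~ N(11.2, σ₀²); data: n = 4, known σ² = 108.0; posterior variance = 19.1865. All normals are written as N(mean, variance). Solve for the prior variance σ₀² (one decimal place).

Posterior precision equals prior precision plus data precision: 1/σ_n² = 1/σ₀² + n/σ².
So 1/σ₀² = 1/19.1865 − 4/108.0 = 0.052120 − 0.037037 = 0.015083.
Hence σ₀² = 1/0.015083 ≈ 66.3.

σ₀² = 66.3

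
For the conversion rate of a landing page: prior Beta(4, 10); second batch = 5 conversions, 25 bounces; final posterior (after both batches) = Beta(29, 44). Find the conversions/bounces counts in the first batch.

Because Beta–binomial updating is additive in the counts, the combined data contributed (α_post−α_prior, β_post−β_prior) successes and failures.
Total across both batches: 29−4=25 conversions, 44−10=34 bounces.
Subtract the second batch: 25−5=20 conversions and 34−25=9 bounces.

20 conversions and 9 bounces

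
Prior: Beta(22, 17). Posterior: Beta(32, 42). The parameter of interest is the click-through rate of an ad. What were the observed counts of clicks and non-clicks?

10 clicks and 25 non-clicks

Under Beta–binomial conjugacy the posterior parameters are (α+s, β+f).
So s = 32 − 22 = 10 and f = 42 − 17 = 25.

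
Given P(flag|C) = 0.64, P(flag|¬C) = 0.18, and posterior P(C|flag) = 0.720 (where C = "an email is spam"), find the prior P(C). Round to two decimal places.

In odds form, posterior odds = prior odds × likelihood ratio, so prior odds = posterior odds ÷ LR.
Posterior odds = 0.720/(1−0.720) = 2.5714. LR = 0.64/0.18 = 3.5556.
Prior odds = 2.5714/3.5556 = 0.7232, so P(C) = 0.7232/(1+0.7232) ≈ 0.42.

P(C) = 0.42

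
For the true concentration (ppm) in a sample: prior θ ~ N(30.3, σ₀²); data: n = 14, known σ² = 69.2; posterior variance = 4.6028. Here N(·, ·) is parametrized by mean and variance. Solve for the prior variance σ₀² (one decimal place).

σ₀² = 66.9

Posterior precision equals prior precision plus data precision: 1/σ_n² = 1/σ₀² + n/σ².
So 1/σ₀² = 1/4.6028 − 14/69.2 = 0.217259 − 0.202312 = 0.014947.
Hence σ₀² = 1/0.014947 ≈ 66.9.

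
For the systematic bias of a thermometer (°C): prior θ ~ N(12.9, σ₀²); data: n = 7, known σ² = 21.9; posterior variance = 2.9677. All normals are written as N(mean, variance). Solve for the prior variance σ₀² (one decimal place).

For the Normal–Normal model with known σ², precisions add: τ_n = τ₀ + n/σ².
So 1/σ₀² = 1/2.9677 − 7/21.9 = 0.336961 − 0.319635 = 0.017326.
Hence σ₀² = 1/0.017326 ≈ 57.7.

σ₀² = 57.7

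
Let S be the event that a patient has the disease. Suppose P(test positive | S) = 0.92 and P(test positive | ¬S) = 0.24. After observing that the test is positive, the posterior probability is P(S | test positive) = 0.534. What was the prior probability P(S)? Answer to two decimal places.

Bayes' rule in odds form gives O(S|E) = O(S)·[P(E|S)/P(E|¬S)], hence O(S) = O(S|E)/LR.
Posterior odds = 0.534/(1−0.534) = 1.1459. LR = 0.92/0.24 = 3.8333.
Prior odds = 1.1459/3.8333 = 0.2989, so P(S) = 0.2989/(1+0.2989) ≈ 0.23.

P(S) = 0.23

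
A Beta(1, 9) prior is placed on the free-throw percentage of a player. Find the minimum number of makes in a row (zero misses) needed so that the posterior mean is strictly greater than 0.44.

After k makes and 0 misses the posterior is Beta(1+k, 9), with mean (1+k)/(1+9+k).
Set (1+k)/(10+k) > 0.44 and solve: k > (0.44·10 − 1)/(1 − 0.44) = 6.071.
The smallest integer exceeding 6.071 is 7, and checking k=7: (8)/(17) = 0.4706 > 0.44.

k = 7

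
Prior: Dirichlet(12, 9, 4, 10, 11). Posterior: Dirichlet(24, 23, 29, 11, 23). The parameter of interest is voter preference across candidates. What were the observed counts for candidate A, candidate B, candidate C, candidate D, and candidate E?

counts (12, 14, 25, 1, 12)

For a Dirichlet(α) prior with multinomial counts c, the posterior is Dirichlet(α + c) componentwise.
Counts are posterior − prior componentwise: 24−12=12, 23−9=14, 29−4=25, 11−10=1, 23−11=12.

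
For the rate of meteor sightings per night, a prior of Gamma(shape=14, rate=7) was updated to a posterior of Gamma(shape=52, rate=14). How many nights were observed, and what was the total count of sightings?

Gamma–Poisson conjugacy: posterior shape = α + Σxᵢ, posterior rate = β + n.
Matching: Σxᵢ = 52 − 14 = 38 and n = 14 − 7 = 7.

n = 7 nights with total 38 sightings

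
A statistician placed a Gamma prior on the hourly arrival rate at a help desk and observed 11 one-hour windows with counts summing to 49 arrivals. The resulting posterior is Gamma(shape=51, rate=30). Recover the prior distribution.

Gamma(shape=2, rate=19)

Gamma–Poisson conjugacy: posterior shape = α + Σxᵢ, posterior rate = β + n.
So α = 51 − 49 = 2 and β = 30 − 11 = 19.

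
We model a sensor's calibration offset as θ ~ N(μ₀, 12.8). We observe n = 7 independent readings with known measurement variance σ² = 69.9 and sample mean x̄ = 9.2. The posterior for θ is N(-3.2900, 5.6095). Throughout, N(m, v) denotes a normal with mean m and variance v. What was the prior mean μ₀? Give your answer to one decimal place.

μ₀ = -19.3

With known observation variance, the Normal–Normal posterior has precision τ_n = τ₀ + n/σ² and mean μ_n = (τ₀μ₀ + (n/σ²)x̄)/τ_n.
Here τ₀ = 1/12.8 = 0.078125 and τ_data = 7/69.9 = 0.100143, so τ_n = 0.178268.
Rearranging for μ₀: μ₀ = (μ_n·τ_n − τ_data·x̄)/τ₀ = (-3.2900·0.178268 − 0.100143·9.2) / 0.078125 = -1.507817/0.078125 ≈ -19.3.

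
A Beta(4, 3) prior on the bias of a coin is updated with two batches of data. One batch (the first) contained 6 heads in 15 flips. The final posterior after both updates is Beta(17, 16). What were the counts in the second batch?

7 heads and 4 tails

Sequential conjugate updates are equivalent to a single update on the pooled data, so total successes = posterior α − prior α and total failures = posterior β − prior β.
Total across both batches: 17−4=13 heads, 16−3=13 tails.
Subtract the first batch: 13−6=7 heads and 13−9=4 tails.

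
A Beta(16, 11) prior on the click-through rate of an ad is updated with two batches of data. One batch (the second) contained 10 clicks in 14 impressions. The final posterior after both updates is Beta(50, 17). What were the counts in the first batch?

24 clicks and 2 non-clicks

Because Beta–binomial updating is additive in the counts, the combined data contributed (α_post−α_prior, β_post−β_prior) successes and failures.
Total across both batches: 50−16=34 clicks, 17−11=6 non-clicks.
Subtract the second batch: 34−10=24 clicks and 6−4=2 non-clicks.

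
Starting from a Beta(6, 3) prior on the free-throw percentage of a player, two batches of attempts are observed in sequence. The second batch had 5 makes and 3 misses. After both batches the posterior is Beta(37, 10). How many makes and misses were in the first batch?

Because Beta–binomial updating is additive in the counts, the combined data contributed (α_post−α_prior, β_post−β_prior) successes and failures.
Total across both batches: 37−6=31 makes, 10−3=7 misses.
Subtract the second batch: 31−5=26 makes and 7−3=4 misses.

26 makes and 4 misses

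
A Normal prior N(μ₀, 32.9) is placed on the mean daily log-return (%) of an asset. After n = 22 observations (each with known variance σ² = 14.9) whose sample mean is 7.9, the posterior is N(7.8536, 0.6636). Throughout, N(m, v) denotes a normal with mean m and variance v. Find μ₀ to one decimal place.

μ₀ = 5.6

With known observation variance, the Normal–Normal posterior has precision τ_n = τ₀ + n/σ² and mean μ_n = (τ₀μ₀ + (n/σ²)x̄)/τ_n.
Here τ₀ = 1/32.9 = 0.030395 and τ_data = 22/14.9 = 1.476510, so τ_n = 1.506905.
Rearranging for μ₀: μ₀ = (μ_n·τ_n − τ_data·x̄)/τ₀ = (7.8536·1.506905 − 1.476510·7.9) / 0.030395 = 0.170200/0.030395 ≈ 5.6.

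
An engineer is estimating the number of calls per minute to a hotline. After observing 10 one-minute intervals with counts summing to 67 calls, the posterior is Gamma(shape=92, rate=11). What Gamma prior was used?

Gamma(shape=25, rate=1)

A Gamma(α, β) prior (rate parametrization) on a Poisson rate with n observations summing to S gives posterior Gamma(α+S, β+n).
So α = 92 − 67 = 25 and β = 11 − 10 = 1.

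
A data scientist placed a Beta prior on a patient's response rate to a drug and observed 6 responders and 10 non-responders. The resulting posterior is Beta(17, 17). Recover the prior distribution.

Under Beta–binomial conjugacy the posterior parameters are (a+s, b+f).
Subtract the data counts: 17−6=11, 17−10=7.

Beta(11, 7)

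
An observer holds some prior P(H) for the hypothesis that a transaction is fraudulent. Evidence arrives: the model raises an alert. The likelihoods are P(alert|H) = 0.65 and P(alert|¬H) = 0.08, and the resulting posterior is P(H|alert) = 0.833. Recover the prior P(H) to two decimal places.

In odds form, posterior odds = prior odds × likelihood ratio, so prior odds = posterior odds ÷ LR.
Posterior odds = 0.833/(1−0.833) = 4.9880. LR = 0.65/0.08 = 8.1250.
Prior odds = 4.9880/8.1250 = 0.6139, so P(H) = 0.6139/(1+0.6139) ≈ 0.38.

P(H) = 0.38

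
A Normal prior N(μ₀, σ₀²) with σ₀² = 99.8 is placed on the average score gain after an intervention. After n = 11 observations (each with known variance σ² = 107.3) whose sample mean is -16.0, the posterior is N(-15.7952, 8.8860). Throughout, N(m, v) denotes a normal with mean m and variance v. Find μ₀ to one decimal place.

μ₀ = -13.7

With known observation variance, the Normal–Normal posterior has precision τ_n = τ₀ + n/σ² and mean μ_n = (τ₀μ₀ + (n/σ²)x̄)/τ_n.
Here τ₀ = 1/99.8 = 0.010020 and τ_data = 11/107.3 = 0.102516, so τ_n = 0.112536.
Rearranging for μ₀: μ₀ = (μ_n·τ_n − τ_data·x̄)/τ₀ = (-15.7952·0.112536 − 0.102516·-16.0) / 0.010020 = -0.137273/0.010020 ≈ -13.7.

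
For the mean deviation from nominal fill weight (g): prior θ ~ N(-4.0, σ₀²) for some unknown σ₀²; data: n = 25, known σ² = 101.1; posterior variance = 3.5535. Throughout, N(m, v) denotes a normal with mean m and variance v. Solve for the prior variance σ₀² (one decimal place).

Posterior precision equals prior precision plus data precision: 1/σ_n² = 1/σ₀² + n/σ².
So 1/σ₀² = 1/3.5535 − 25/101.1 = 0.281413 − 0.247280 = 0.034133.
Hence σ₀² = 1/0.034133 ≈ 29.3.

σ₀² = 29.3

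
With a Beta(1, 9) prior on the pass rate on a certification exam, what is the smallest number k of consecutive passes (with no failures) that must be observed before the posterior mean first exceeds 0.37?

k = 5

After k passes and 0 failures the posterior is Beta(1+k, 9), with mean (1+k)/(1+9+k).
Set (1+k)/(10+k) > 0.37 and solve: k > (0.37·10 − 1)/(1 − 0.37) = 4.286.
The smallest integer exceeding 4.286 is 5, and checking k=5: (6)/(15) = 0.4000 > 0.37.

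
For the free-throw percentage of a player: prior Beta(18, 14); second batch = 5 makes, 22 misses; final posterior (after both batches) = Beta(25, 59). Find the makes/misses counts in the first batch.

Because Beta–binomial updating is additive in the counts, the combined data contributed (α_post−α_prior, β_post−β_prior) successes and failures.
Total across both batches: 25−18=7 makes, 59−14=45 misses.
Subtract the second batch: 7−5=2 makes and 45−22=23 misses.

2 makes and 23 misses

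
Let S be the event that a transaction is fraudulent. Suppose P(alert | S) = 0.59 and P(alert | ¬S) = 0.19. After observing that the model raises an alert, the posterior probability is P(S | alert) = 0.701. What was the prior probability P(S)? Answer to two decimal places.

In odds form, posterior odds = prior odds × likelihood ratio, so prior odds = posterior odds ÷ LR.
Posterior odds = 0.701/(1−0.701) = 2.3445. LR = 0.59/0.19 = 3.1053.
Prior odds = 2.3445/3.1053 = 0.7550, so P(S) = 0.7550/(1+0.7550) ≈ 0.43.

P(S) = 0.43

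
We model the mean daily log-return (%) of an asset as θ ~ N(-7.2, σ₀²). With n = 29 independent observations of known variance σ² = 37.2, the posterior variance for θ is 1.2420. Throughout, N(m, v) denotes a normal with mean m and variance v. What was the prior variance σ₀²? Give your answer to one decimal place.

Posterior precision equals prior precision plus data precision: 1/σ_n² = 1/σ₀² + n/σ².
So 1/σ₀² = 1/1.2420 − 29/37.2 = 0.805153 − 0.779570 = 0.025583.
Hence σ₀² = 1/0.025583 ≈ 39.1.

σ₀² = 39.1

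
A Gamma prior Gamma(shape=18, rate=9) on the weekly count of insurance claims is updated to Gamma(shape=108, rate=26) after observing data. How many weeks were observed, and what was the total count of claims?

n = 17 weeks with total 90 claims

Gamma–Poisson conjugacy: posterior shape = α + Σxᵢ, posterior rate = β + n.
Matching: Σxᵢ = 108 − 18 = 90 and n = 26 − 9 = 17.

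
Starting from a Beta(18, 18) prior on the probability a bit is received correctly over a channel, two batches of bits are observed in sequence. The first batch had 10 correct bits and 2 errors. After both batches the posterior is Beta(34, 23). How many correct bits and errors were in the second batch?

6 correct bits and 3 errors

Because Beta–binomial updating is additive in the counts, the combined data contributed (α_post−α_prior, β_post−β_prior) successes and failures.
Total across both batches: 34−18=16 correct bits, 23−18=5 errors.
Subtract the first batch: 16−10=6 correct bits and 5−2=3 errors.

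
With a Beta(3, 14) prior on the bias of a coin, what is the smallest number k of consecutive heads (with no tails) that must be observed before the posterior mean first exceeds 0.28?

After k heads and 0 tails the posterior is Beta(3+k, 14), with mean (3+k)/(3+14+k).
Set (3+k)/(17+k) > 0.28 and solve: k > (0.28·17 − 3)/(1 − 0.28) = 2.444.
The smallest integer exceeding 2.444 is 3.

k = 3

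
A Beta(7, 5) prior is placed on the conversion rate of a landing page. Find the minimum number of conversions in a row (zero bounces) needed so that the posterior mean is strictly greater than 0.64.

After k conversions and 0 bounces the posterior is Beta(7+k, 5), with mean (7+k)/(7+5+k).
Set (7+k)/(12+k) > 0.64 and solve: k > (0.64·12 − 7)/(1 − 0.64) = 1.889.
The smallest integer exceeding 1.889 is 2.

k = 2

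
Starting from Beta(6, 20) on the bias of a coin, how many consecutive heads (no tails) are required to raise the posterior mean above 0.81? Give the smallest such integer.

k = 80

After k heads and 0 tails the posterior is Beta(6+k, 20), with mean (6+k)/(6+20+k).
Set (6+k)/(26+k) > 0.81 and solve: k > (0.81·26 − 6)/(1 − 0.81) = 79.263.
The smallest integer exceeding 79.263 is 80.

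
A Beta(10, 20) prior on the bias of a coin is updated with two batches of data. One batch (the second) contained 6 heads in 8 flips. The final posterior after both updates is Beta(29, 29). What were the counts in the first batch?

13 heads and 7 tails

Because Beta–binomial updating is additive in the counts, the combined data contributed (α_post−α_prior, β_post−β_prior) successes and failures.
Total across both batches: 29−10=19 heads, 29−20=9 tails.
Subtract the second batch: 19−6=13 heads and 9−2=7 tails.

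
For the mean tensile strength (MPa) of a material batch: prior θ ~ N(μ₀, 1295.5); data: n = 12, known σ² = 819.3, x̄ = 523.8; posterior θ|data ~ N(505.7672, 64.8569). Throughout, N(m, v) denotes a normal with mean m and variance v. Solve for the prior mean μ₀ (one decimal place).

With known observation variance, the Normal–Normal posterior has precision τ_n = τ₀ + n/σ² and mean μ_n = (τ₀μ₀ + (n/σ²)x̄)/τ_n.
Here τ₀ = 1/1295.5 = 0.000772 and τ_data = 12/819.3 = 0.014647, so τ_n = 0.015419.
Rearranging for μ₀: μ₀ = (μ_n·τ_n − τ_data·x̄)/τ₀ = (505.7672·0.015419 − 0.014647·523.8) / 0.000772 = 0.126326/0.000772 ≈ 163.6.

μ₀ = 163.6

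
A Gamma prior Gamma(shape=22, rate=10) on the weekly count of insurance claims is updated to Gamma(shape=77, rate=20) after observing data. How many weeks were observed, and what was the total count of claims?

Gamma–Poisson conjugacy: posterior shape = α + Σxᵢ, posterior rate = β + n.
Matching: Σxᵢ = 77 − 22 = 55 and n = 20 − 10 = 10.

n = 10 weeks with total 55 claims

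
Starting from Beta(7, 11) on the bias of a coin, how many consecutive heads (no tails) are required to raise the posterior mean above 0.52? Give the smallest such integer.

k = 5

After k heads and 0 tails the posterior is Beta(7+k, 11), with mean (7+k)/(7+11+k).
Set (7+k)/(18+k) > 0.52 and solve: k > (0.52·18 − 7)/(1 − 0.52) = 4.917.
The smallest integer exceeding 4.917 is 5.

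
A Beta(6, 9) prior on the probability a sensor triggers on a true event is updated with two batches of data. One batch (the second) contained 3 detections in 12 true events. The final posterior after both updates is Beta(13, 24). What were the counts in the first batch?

Sequential conjugate updates are equivalent to a single update on the pooled data, so total successes = posterior α − prior α and total failures = posterior β − prior β.
Total across both batches: 13−6=7 detections, 24−9=15 misses.
Subtract the second batch: 7−3=4 detections and 15−9=6 misses.

4 detections and 6 misses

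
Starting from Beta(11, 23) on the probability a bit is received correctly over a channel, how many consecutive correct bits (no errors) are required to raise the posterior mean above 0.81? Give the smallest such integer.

After k correct bits and 0 errors the posterior is Beta(11+k, 23), with mean (11+k)/(11+23+k).
Set (11+k)/(34+k) > 0.81 and solve: k > (0.81·34 − 11)/(1 − 0.81) = 87.053.
The smallest integer exceeding 87.053 is 88.

k = 88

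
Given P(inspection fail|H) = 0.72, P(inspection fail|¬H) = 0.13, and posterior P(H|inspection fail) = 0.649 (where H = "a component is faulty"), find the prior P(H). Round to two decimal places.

P(H) = 0.25

In odds form, posterior odds = prior odds × likelihood ratio, so prior odds = posterior odds ÷ LR.
Posterior odds = 0.649/(1−0.649) = 1.8490. LR = 0.72/0.13 = 5.5385.
Prior odds = 1.8490/5.5385 = 0.3338, so P(H) = 0.3338/(1+0.3338) ≈ 0.25.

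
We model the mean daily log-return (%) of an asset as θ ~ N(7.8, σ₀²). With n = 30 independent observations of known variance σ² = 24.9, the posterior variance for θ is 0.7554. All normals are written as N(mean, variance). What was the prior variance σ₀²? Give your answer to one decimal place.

For the Normal–Normal model with known σ², precisions add: τ_n = τ₀ + n/σ².
So 1/σ₀² = 1/0.7554 − 30/24.9 = 1.323802 − 1.204819 = 0.118983.
Hence σ₀² = 1/0.118983 ≈ 8.4.

σ₀² = 8.4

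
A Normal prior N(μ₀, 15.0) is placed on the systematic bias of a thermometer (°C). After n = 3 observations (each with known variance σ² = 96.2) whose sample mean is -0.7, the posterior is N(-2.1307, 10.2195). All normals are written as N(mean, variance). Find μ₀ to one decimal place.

The posterior mean is a precision-weighted average: μ_n = (τ₀μ₀ + τ_data·x̄)/(τ₀+τ_data), with τ₀=1/σ₀² and τ_data=n/σ².
Here τ₀ = 1/15.0 = 0.066667 and τ_data = 3/96.2 = 0.031185, so τ_n = 0.097852.
Rearranging for μ₀: μ₀ = (μ_n·τ_n − τ_data·x̄)/τ₀ = (-2.1307·0.097852 − 0.031185·-0.7) / 0.066667 = -0.186664/0.066667 ≈ -2.8.

μ₀ = -2.8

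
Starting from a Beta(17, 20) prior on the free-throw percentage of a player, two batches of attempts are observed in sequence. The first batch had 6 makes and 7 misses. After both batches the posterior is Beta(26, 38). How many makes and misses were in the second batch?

3 makes and 11 misses

Sequential conjugate updates are equivalent to a single update on the pooled data, so total successes = posterior α − prior α and total failures = posterior β − prior β.
Total across both batches: 26−17=9 makes, 38−20=18 misses.
Subtract the first batch: 9−6=3 makes and 18−7=11 misses.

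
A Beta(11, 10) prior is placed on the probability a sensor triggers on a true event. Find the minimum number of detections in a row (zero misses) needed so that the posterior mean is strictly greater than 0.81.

k = 32

After k detections and 0 misses the posterior is Beta(11+k, 10), with mean (11+k)/(11+10+k).
Set (11+k)/(21+k) > 0.81 and solve: k > (0.81·21 − 11)/(1 − 0.81) = 31.632.
The smallest integer exceeding 31.632 is 32.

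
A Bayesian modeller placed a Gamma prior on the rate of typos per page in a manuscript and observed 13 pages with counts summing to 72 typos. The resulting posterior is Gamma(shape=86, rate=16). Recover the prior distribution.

Gamma–Poisson conjugacy: posterior shape = α + Σxᵢ, posterior rate = β + n.
So α = 86 − 72 = 14 and β = 16 − 13 = 3.

Gamma(shape=14, rate=3)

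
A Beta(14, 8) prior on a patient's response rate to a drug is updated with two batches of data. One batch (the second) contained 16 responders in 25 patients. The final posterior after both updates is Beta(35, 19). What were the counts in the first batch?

Sequential conjugate updates are equivalent to a single update on the pooled data, so total successes = posterior α − prior α and total failures = posterior β − prior β.
Total across both batches: 35−14=21 responders, 19−8=11 non-responders.
Subtract the second batch: 21−16=5 responders and 11−9=2 non-responders.

5 responders and 2 non-responders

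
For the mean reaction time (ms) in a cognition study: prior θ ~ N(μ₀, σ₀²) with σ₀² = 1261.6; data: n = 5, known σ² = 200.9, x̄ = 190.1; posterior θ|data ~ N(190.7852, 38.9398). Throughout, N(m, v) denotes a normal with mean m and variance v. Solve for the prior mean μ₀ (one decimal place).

With known observation variance, the Normal–Normal posterior has precision τ_n = τ₀ + n/σ² and mean μ_n = (τ₀μ₀ + (n/σ²)x̄)/τ_n.
Here τ₀ = 1/1261.6 = 0.000793 and τ_data = 5/200.9 = 0.024888, so τ_n = 0.025681.
Rearranging for μ₀: μ₀ = (μ_n·τ_n − τ_data·x̄)/τ₀ = (190.7852·0.025681 − 0.024888·190.1) / 0.000793 = 0.168346/0.000793 ≈ 212.3.

μ₀ = 212.3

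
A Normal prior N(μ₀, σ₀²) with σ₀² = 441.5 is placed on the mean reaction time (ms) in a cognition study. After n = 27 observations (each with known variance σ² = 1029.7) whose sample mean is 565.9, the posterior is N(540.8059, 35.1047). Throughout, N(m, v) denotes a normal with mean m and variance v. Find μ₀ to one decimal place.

μ₀ = 250.3

With known observation variance, the Normal–Normal posterior has precision τ_n = τ₀ + n/σ² and mean μ_n = (τ₀μ₀ + (n/σ²)x̄)/τ_n.
Here τ₀ = 1/441.5 = 0.002265 and τ_data = 27/1029.7 = 0.026221, so τ_n = 0.028486.
Rearranging for μ₀: μ₀ = (μ_n·τ_n − τ_data·x̄)/τ₀ = (540.8059·0.028486 − 0.026221·565.9) / 0.002265 = 0.566933/0.002265 ≈ 250.3.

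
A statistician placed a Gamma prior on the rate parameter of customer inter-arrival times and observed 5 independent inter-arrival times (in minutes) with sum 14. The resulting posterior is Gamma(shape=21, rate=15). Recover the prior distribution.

Gamma–exponential conjugacy: posterior shape = α + n, posterior rate = β + Σtᵢ.
So α = 21 − 5 = 16 and β = 15 − 14 = 1.

Gamma(shape=16, rate=1)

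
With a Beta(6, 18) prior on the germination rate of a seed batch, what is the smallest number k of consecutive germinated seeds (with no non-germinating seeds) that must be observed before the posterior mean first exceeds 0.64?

After k germinated seeds and 0 non-germinating seeds the posterior is Beta(6+k, 18), with mean (6+k)/(6+18+k).
Set (6+k)/(24+k) > 0.64 and solve: k > (0.64·24 − 6)/(1 − 0.64) = 26.000.
The smallest integer exceeding 26.000 is 27, and checking k=27: (33)/(51) = 0.6471 > 0.64.

k = 27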